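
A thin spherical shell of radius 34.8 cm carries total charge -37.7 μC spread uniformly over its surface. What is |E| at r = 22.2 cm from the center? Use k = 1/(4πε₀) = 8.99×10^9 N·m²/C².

E = 0 (no enclosed charge)

By spherical symmetry E is radial; choose a Gaussian sphere of radius r = 22.2 cm (inside the shell, r < 34.8 cm).
No charge lies within this surface, so Q_enc = 0 and Gauss's law gives E·4πr² = 0 ⇒ E = 0.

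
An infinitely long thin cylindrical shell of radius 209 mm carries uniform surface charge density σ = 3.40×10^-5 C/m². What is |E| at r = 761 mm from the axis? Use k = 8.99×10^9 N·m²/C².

|E| ≈ 1.05e6 N/C

Coaxial Gaussian cylinder, radius r = 761 mm, length L (r > 209 mm).
The whole shell is enclosed: λ_enc = σ·2πR = (3.40e-5)·2π·(0.209) = 4.465e-5 C/m.
By Gauss's law (flux through the curved wall only), E·2πrL = λ_enc L/ε₀.
E = 2k|λ_enc|/r = 2(8.99×10^9)(4.465e-5)/(0.761) = 1.05×10^6 N/C.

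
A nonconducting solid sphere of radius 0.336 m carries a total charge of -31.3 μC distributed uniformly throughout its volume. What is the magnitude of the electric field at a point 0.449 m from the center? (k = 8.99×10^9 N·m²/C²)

Symmetry ⇒ E = E(r) r̂. Gaussian sphere of radius r = 0.449 m (r > R, so the entire charge is enclosed).
Q_enc = -31.3 μC = -3.13×10^-5 C.
Applying ∮E·dA = Q_enc/ε₀ with Φ = E(4πr²):
E = k|Q_enc|/r² = (8.99×10^9)(3.13×10^-5)/(0.449)² = 1.40e6 N/C.

|E| ≈ 1.40×10^6 N/C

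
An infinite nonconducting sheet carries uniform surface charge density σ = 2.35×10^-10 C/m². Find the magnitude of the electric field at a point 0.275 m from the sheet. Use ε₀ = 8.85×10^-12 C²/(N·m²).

The symmetry is planar: E is normal to the sheet and the same magnitude on both sides. Take a pillbox straddling the sheet with end-cap area A.
Flux Φ = 2EA and Q_enc = σA, so 2EA = σA/ε₀ ⇒ E = |σ|/(2ε₀), independent of distance.
E = |σ|/(2ε₀) = (2.35×10^-10)/(2·8.85×10^-12) = 13.3 N/C.

|E| ≈ 13.3 V/m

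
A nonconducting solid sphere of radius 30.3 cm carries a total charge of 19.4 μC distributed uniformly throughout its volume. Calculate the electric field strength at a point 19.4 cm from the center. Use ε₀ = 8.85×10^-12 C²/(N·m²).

E = 1.22×10^6 N/C

Take a concentric spherical Gaussian surface of radius r = 19.4 cm (r < R).
Only the charge within r is enclosed: Q_enc = Q·(r/R)³ = (19.4 μC)·(19.4 cm/30.3 cm)³ = 5.092e-6 C.
Gauss's law: E·4πr² = Q_enc/ε₀.
E = |Q_enc|/(4πε₀r²) = (5.092e-6)/(4π·8.85×10^-12·(0.194)²) = 1.22×10^6 N/C.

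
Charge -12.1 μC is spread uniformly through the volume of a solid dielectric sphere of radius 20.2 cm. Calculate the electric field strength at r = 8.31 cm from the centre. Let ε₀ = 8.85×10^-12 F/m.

1.10×10^6 N/C

By spherical symmetry E is radial; choose a Gaussian sphere of radius r = 8.31 cm (r < R).
Only the charge within r is enclosed: Q_enc = Q·(r/R)³ = (-12.1 μC)·(8.31 cm/20.2 cm)³ = -8.424×10^-7 C.
By Gauss's law, ∮E·dA = E·4πr² = Q_enc/ε₀.
E = |Q_enc|/(4πε₀r²) = (8.424e-7)/(4π·8.85×10^-12·(0.0831)²) = 1.10e6 N/C.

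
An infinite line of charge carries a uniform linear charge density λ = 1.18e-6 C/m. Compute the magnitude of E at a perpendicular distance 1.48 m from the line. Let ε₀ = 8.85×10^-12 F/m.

Coaxial Gaussian cylinder, radius r = 1.48 m, length L.
Q_enc = λL, so λ_enc = 1.18×10^-6 C/m.
Gauss's law: E·2πrL = λ_enc L/ε₀.
E = |λ_enc|/(2πε₀r) = (1.18×10^-6)/(2π·8.85×10^-12·1.48) = 1.43×10^4 N/C.

E ≈ 1.43e4 N/C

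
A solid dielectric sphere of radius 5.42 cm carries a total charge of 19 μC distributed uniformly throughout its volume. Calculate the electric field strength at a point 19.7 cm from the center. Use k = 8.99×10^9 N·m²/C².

Take a concentric spherical Gaussian surface of radius r = 19.7 cm (r > R, so the entire charge is enclosed).
Q_enc = 19 μC = 1.90e-5 C.
Since E is radial and uniform over the Gaussian sphere, Φ = E·4πr² = Q_enc/ε₀.
E = k|Q_enc|/r² = (8.99×10^9)(1.90e-5)/(0.197)² = 4.40×10^6 N/C.

|E| ≈ 4.40e6 N/C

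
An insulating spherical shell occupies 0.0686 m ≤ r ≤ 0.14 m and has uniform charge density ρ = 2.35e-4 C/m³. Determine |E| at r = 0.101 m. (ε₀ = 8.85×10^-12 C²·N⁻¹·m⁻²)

|E| = 6.14×10^5 N/C

Use a concentric Gaussian sphere at r = 0.101 m (within the shell material, 0.0686 m < r < 0.14 m).
Enclosed charge is the volume from a to r: Q_enc = (4π/3)ρ(r³ − a³) = 6.964×10^-7 C.
By Gauss's law, ∮E·dA = E·4πr² = Q_enc/ε₀.
E = |Q_enc|/(4πε₀r²) = (6.964×10^-7)/(4π·8.85×10^-12·(0.101)²) = 6.14×10^5 N/C.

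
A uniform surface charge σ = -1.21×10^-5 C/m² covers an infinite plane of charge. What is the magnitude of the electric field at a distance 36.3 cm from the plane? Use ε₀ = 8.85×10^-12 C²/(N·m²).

E ≈ 6.84e5 V/m

Choose a cylindrical pillbox piercing the sheet, end faces (area A) parallel to it.
Only the two end caps contribute flux: Φ = 2EA. With Q_enc = σA, Gauss's law gives E = |σ|/(2ε₀).
E = |σ|/(2ε₀) = (1.21e-5)/(2·8.85×10^-12) = 6.84e5 N/C.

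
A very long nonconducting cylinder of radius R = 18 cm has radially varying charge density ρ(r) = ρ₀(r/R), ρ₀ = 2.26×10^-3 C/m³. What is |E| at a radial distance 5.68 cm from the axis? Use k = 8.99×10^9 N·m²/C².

|E| ≈ 1.53e6 N/C

Coaxial Gaussian cylinder, radius r = 5.68 cm, length L (r < R).
λ_enc = ∫₀^r ρ(r')·2πr' dr' = (2πρ₀/R)·r^3/3 = 4.819×10^-6 C/m.
Since E is radial and uniform over the curved surface, Φ = E·2πrL = Q_enc/ε₀ = λ_enc L/ε₀.
E = 2k|λ_enc|/r = 2(8.99×10^9)(4.819×10^-6)/(0.0568) = 1.53×10^6 N/C.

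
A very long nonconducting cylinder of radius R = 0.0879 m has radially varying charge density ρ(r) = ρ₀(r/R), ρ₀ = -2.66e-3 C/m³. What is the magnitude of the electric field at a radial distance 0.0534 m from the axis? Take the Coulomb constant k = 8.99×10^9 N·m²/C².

|E| ≈ 3.25×10^6 N/C

Choose a coaxial cylinder of radius r = 0.0534 m (arbitrary length L) as the Gaussian surface (r < R).
λ_enc = ∫₀^r ρ(r')·2πr' dr' = (2πρ₀/R)·r^3/3 = -9.651×10^-6 C/m.
By Gauss's law (flux through the curved wall only), E·2πrL = λ_enc L/ε₀.
E = 2k|λ_enc|/r = 2(8.99×10^9)(9.651×10^-6)/(0.0534) = 3.25e6 N/C.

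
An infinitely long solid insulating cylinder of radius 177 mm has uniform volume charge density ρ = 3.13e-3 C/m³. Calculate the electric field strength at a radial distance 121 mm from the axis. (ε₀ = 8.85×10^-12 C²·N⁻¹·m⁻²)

Take a coaxial cylindrical Gaussian surface of radius r = 121 mm and length L (r < R).
Enclosed charge per unit length: λ_enc = ρ·πr² = (3.13×10^-3)π(0.121)² = 1.44e-4 C/m.
Since E is radial and uniform over the curved surface, Φ = E·2πrL = Q_enc/ε₀ = λ_enc L/ε₀.
E = |λ_enc|/(2πε₀r) = (1.44×10^-4)/(2π·8.85×10^-12·0.121) = 2.14e7 N/C.

|E| = 2.14e7 N/C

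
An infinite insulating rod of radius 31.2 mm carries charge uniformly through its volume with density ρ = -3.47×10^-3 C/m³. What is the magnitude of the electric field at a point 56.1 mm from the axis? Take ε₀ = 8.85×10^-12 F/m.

|E| ≈ 3.40e6 N/C

By cylindrical symmetry E is radial; use a coaxial Gaussian cylinder of radius 56.1 mm and length L (r > 31.2 mm, full cross-section enclosed).
λ_enc = ρ·πR² = (-3.47e-3)π(0.0312)² = -1.061×10^-5 C/m.
Gauss's law: E·2πrL = λ_enc L/ε₀.
E = |λ_enc|/(2πε₀r) = (1.061×10^-5)/(2π·8.85×10^-12·0.0561) = 3.40×10^6 N/C.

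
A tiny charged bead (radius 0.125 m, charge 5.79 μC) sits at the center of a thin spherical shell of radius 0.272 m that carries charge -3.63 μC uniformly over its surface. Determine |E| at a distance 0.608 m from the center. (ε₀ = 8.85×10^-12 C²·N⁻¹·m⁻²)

Use a concentric Gaussian sphere at r = 0.608 m (r > 0.272 m, enclosing both).
Q_enc = (5.79 μC) + (-3.63 μC) = 2.16×10^-6 C.
Since E is radial and uniform over the Gaussian sphere, Φ = E·4πr² = Q_enc/ε₀.
E = |Q_enc|/(4πε₀r²) = (2.16×10^-6)/(4π·8.85×10^-12·(0.608)²) = 5.25e4 N/C.

E = 5.25×10^4 N/C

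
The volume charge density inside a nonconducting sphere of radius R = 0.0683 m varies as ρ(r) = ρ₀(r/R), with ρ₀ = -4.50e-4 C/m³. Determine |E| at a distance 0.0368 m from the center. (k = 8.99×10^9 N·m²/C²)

Symmetry ⇒ E = E(r) r̂. Gaussian sphere of radius r = 0.0368 m (r < R).
Integrate the density: Q_enc = 4π ∫₀^r ρ₀(r'/R)^1 r'² dr' = 4πρ₀ r^4/(4·R) = -3.796×10^-8 C.
By Gauss's law, ∮E·dA = E·4πr² = Q_enc/ε₀.
E = k|Q_enc|/r² = (8.99×10^9)(3.796e-8)/(0.0368)² = 2.52×10^5 N/C.

E = 2.52×10^5 V/m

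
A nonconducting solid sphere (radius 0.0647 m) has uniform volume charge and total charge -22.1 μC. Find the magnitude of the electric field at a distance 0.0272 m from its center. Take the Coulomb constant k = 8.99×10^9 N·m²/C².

Take a concentric spherical Gaussian surface of radius r = 0.0272 m (r < R).
For a uniform sphere the enclosed fraction is (r/R)³, so Q_enc = (-22.1 μC)(0.0272/0.0647)³ = -1.642e-6 C.
Applying ∮E·dA = Q_enc/ε₀ with Φ = E(4πr²):
E = k|Q_enc|/r² = (8.99×10^9)(1.642e-6)/(0.0272)² = 2.00×10^7 N/C.

E ≈ 2.00e7 N/C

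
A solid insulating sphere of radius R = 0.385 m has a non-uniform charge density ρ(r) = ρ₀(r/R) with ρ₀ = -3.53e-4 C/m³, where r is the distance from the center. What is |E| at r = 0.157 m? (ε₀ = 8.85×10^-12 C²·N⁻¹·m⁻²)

E ≈ 6.38×10^5 V/m

Use a concentric Gaussian sphere at r = 0.157 m (r < R).
Integrate the density: Q_enc = 4π ∫₀^r ρ₀(r'/R)^1 r'² dr' = 4πρ₀ r^4/(4·R) = -1.75×10^-6 C.
Gauss's law: E·4πr² = Q_enc/ε₀.
E = |Q_enc|/(4πε₀r²) = (1.75×10^-6)/(4π·8.85×10^-12·(0.157)²) = 6.38×10^5 N/C.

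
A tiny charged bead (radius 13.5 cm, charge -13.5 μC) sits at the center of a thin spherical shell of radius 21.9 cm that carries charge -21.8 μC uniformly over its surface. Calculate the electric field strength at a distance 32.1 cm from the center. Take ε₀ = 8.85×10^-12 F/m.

Take a concentric spherical Gaussian surface of radius r = 32.1 cm (r > 21.9 cm, enclosing both).
Q_enc = (-13.5 μC) + (-21.8 μC) = -3.53e-5 C.
Applying ∮E·dA = Q_enc/ε₀ with Φ = E(4πr²):
E = |Q_enc|/(4πε₀r²) = (3.53e-5)/(4π·8.85×10^-12·(0.321)²) = 3.08×10^6 N/C.

|E| = 3.08×10^6 V/m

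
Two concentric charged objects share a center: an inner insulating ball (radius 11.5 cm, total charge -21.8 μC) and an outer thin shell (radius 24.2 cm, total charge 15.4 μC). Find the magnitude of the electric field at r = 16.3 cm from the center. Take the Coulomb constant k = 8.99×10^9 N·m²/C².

Use a concentric Gaussian sphere at r = 16.3 cm (between the bodies, 11.5 cm < r < 24.2 cm).
The shell at 24.2 cm lies outside the Gaussian surface, so Q_enc = -21.8 μC = -2.18×10^-5 C.
Applying ∮E·dA = Q_enc/ε₀ with Φ = E(4πr²):
E = k|Q_enc|/r² = (8.99×10^9)(2.18×10^-5)/(0.163)² = 7.38×10^6 N/C.

|E| ≈ 7.38×10^6 N/C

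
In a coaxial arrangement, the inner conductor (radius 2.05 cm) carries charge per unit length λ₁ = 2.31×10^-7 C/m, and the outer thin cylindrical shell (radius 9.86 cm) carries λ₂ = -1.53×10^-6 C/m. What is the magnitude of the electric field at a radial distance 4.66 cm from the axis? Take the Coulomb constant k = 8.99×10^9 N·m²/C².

Take a coaxial cylindrical Gaussian surface of radius r = 4.66 cm and length L (between the conductors, 2.05 cm < r < 9.86 cm).
The shell at 9.86 cm lies outside the Gaussian surface, so λ_enc = λ₁ = 2.31×10^-7 C/m.
By Gauss's law (flux through the curved wall only), E·2πrL = λ_enc L/ε₀.
E = 2k|λ_enc|/r = 2(8.99×10^9)(2.31e-7)/(0.0466) = 8.91×10^4 N/C.

|E| = 8.91×10^4 N/C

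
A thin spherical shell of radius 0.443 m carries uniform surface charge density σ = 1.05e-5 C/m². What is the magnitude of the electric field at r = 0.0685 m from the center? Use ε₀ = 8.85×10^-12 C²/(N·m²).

Symmetry ⇒ E = E(r) r̂. Gaussian sphere of radius r = 0.0685 m (inside the shell, r < 0.443 m).
All the charge is outside the Gaussian surface: Q_enc = 0, hence E = 0 everywhere inside the shell.

|E| = 0 V/m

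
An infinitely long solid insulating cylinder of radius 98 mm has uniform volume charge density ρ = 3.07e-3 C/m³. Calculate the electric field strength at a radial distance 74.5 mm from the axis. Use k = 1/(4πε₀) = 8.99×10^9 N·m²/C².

Coaxial Gaussian cylinder, radius r = 74.5 mm, length L (r < R).
Enclosed charge per unit length: λ_enc = ρ·πr² = (3.07e-3)π(0.0745)² = 5.353e-5 C/m.
Gauss's law: E·2πrL = λ_enc L/ε₀.
E = 2k|λ_enc|/r = 2(8.99×10^9)(5.353e-5)/(0.0745) = 1.29×10^7 N/C.

|E| ≈ 1.29×10^7 N/C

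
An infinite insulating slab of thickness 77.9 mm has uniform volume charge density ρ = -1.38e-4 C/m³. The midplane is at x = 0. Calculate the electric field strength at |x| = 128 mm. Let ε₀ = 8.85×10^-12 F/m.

The point |x| = 128 mm lies outside the slab (half-thickness 0.03895 m). A symmetric pillbox spanning the full slab encloses Q_enc = ρ·d·A.
Flux = 2EA ⇒ E = |ρ|d/(2ε₀), independent of distance outside.
E = (1.38×10^-4)(0.0779)/(2·8.85×10^-12) = 6.07×10^5 N/C.

|E| = 6.07×10^5 N/C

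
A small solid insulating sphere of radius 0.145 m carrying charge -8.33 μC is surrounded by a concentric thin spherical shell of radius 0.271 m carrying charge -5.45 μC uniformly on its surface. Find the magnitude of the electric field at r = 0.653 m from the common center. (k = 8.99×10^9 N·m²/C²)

By spherical symmetry E is radial; choose a Gaussian sphere of radius r = 0.653 m (r > 0.271 m, enclosing both).
Q_enc = (-8.33 μC) + (-5.45 μC) = -1.378×10^-5 C.
Applying ∮E·dA = Q_enc/ε₀ with Φ = E(4πr²):
E = k|Q_enc|/r² = (8.99×10^9)(1.378×10^-5)/(0.653)² = 2.91×10^5 N/C.

|E| ≈ 2.91×10^5 N/C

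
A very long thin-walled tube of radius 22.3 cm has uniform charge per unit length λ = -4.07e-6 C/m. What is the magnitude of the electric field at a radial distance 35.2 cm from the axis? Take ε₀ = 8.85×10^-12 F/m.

Take a coaxial cylindrical Gaussian surface of radius r = 35.2 cm and length L (r > 22.3 cm).
The full line charge is enclosed: λ_enc = -4.07×10^-6 C/m.
By Gauss's law (flux through the curved wall only), E·2πrL = λ_enc L/ε₀.
E = |λ_enc|/(2πε₀r) = (4.07e-6)/(2π·8.85×10^-12·0.352) = 2.08×10^5 N/C.

E = 2.08×10^5 N/C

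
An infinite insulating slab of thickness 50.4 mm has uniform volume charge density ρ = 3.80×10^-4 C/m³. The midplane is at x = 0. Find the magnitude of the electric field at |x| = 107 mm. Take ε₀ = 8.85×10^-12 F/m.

|E| = 1.08e6 N/C

The point |x| = 107 mm lies outside the slab (half-thickness 0.0252 m). A symmetric pillbox spanning the full slab encloses Q_enc = ρ·d·A.
Flux = 2EA ⇒ E = |ρ|d/(2ε₀), independent of distance outside.
E = (3.80×10^-4)(0.0504)/(2·8.85×10^-12) = 1.08×10^6 N/C.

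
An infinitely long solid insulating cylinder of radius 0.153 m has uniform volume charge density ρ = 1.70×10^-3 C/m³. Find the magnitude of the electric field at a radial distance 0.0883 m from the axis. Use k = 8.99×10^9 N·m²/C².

Choose a coaxial cylinder of radius r = 0.0883 m (arbitrary length L) as the Gaussian surface (r < R).
Charge inside radius r per length L is ρ·πr²·L, so λ_enc = ρπr² = 4.164e-5 C/m.
Gauss's law: E·2πrL = λ_enc L/ε₀.
E = 2k|λ_enc|/r = 2(8.99×10^9)(4.164e-5)/(0.0883) = 8.48×10^6 N/C.

8.48×10^6 N/C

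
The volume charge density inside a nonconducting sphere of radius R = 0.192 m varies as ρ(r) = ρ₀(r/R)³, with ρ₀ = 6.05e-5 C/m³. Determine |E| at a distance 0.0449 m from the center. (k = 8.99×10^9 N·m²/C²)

|E| = 654 N/C

Symmetry ⇒ E = E(r) r̂. Gaussian sphere of radius r = 0.0449 m (r < R).
Q_enc = ∫₀^r ρ(r')·4πr'² dr' = (4πρ₀/R³) ∫₀^r r'^5 dr' = 4πρ₀ r^6/(6·R³) = 1.467e-10 C.
By Gauss's law, ∮E·dA = E·4πr² = Q_enc/ε₀.
E = k|Q_enc|/r² = (8.99×10^9)(1.467e-10)/(0.0449)² = 654 N/C.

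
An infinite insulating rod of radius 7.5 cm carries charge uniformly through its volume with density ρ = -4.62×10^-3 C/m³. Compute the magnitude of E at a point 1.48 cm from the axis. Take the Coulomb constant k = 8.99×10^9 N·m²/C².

By cylindrical symmetry E is radial; use a coaxial Gaussian cylinder of radius 1.48 cm and length L (r < R).
Enclosed charge per unit length: λ_enc = ρ·πr² = (-4.62×10^-3)π(0.0148)² = -3.179e-6 C/m.
By Gauss's law (flux through the curved wall only), E·2πrL = λ_enc L/ε₀.
E = 2k|λ_enc|/r = 2(8.99×10^9)(3.179×10^-6)/(0.0148) = 3.86×10^6 N/C.

3.86×10^6 N/C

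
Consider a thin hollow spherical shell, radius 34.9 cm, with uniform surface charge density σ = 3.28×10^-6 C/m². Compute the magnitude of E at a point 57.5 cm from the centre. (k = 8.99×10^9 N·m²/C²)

|E| ≈ 1.37×10^5 V/m

Use a concentric Gaussian sphere at r = 57.5 cm (r > 34.9 cm).
The entire shell is enclosed: Q_enc = σ·4πR² = (3.28×10^-6)·4π·(0.349)² = 5.02e-6 C.
Since E is radial and uniform over the Gaussian sphere, Φ = E·4πr² = Q_enc/ε₀.
E = k|Q_enc|/r² = (8.99×10^9)(5.02e-6)/(0.575)² = 1.37×10^5 N/C.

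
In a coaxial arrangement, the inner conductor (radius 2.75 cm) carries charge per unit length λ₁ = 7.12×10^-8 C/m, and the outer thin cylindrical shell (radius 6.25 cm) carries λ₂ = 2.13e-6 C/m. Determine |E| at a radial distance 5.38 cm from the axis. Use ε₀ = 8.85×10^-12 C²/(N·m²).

By cylindrical symmetry E is radial; use a coaxial Gaussian cylinder of radius 5.38 cm and length L (between the conductors, 2.75 cm < r < 6.25 cm).
The shell at 6.25 cm lies outside the Gaussian surface, so λ_enc = λ₁ = 7.12×10^-8 C/m.
Since E is radial and uniform over the curved surface, Φ = E·2πrL = Q_enc/ε₀ = λ_enc L/ε₀.
E = |λ_enc|/(2πε₀r) = (7.12×10^-8)/(2π·8.85×10^-12·0.0538) = 2.38e4 N/C.

E ≈ 2.38×10^4 V/m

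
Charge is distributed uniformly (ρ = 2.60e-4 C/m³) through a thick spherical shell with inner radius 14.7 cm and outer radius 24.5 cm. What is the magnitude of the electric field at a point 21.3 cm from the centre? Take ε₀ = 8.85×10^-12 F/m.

|E| ≈ 1.40×10^6 V/m

By spherical symmetry E is radial; choose a Gaussian sphere of radius r = 21.3 cm (within the shell material, 14.7 cm < r < 24.5 cm).
Only the shell between 14.7 cm and r is enclosed: Q_enc = ρ·(4π/3)(r³ − a³) = (2.60×10^-4)·(4π/3)·((0.213)³ − (0.147)³) = 7.065×10^-6 C.
Since E is radial and uniform over the Gaussian sphere, Φ = E·4πr² = Q_enc/ε₀.
E = |Q_enc|/(4πε₀r²) = (7.065×10^-6)/(4π·8.85×10^-12·(0.213)²) = 1.40×10^6 N/C.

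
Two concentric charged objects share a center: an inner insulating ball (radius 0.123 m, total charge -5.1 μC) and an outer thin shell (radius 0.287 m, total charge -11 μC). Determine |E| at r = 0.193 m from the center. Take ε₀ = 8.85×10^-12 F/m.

E = 1.23×10^6 V/m

Take a concentric spherical Gaussian surface of radius r = 0.193 m (between the bodies, 0.123 m < r < 0.287 m).
Only the inner charge is enclosed; the outer shell contributes nothing inside itself. Q_enc = -5.1 μC = -5.10×10^-6 C.
Since E is radial and uniform over the Gaussian sphere, Φ = E·4πr² = Q_enc/ε₀.
E = |Q_enc|/(4πε₀r²) = (5.10e-6)/(4π·8.85×10^-12·(0.193)²) = 1.23e6 N/C.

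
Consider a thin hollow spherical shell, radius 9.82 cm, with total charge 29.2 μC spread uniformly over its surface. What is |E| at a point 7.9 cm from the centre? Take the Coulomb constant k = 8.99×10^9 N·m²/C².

|E| = 0 N/C

Take a concentric spherical Gaussian surface of radius r = 7.9 cm (inside the shell, r < 9.82 cm).
All the charge is outside the Gaussian surface: Q_enc = 0, hence E = 0 everywhere inside the shell.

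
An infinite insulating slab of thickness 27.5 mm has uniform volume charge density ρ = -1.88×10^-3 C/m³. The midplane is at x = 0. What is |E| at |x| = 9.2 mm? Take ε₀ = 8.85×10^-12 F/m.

By symmetry E is perpendicular to the slab. A Gaussian pillbox from −9.2 mm to +9.2 mm (face area A) lies entirely within the slab.
Q_enc = ρ·(2x)·A and flux = 2EA, so 2EA = 2ρxA/ε₀ ⇒ E = |ρ|x/ε₀.
E = (1.88×10^-3)(0.0092)/(8.85×10^-12) = 1.95×10^6 N/C.

|E| = 1.95×10^6 N/C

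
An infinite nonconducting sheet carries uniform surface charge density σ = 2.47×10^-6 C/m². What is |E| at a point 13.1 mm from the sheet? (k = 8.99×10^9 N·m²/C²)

Choose a cylindrical pillbox piercing the sheet, end faces (area A) parallel to it.
Only the two end caps contribute flux: Φ = 2EA. With Q_enc = σA, Gauss's law gives E = |σ|/(2ε₀).
E = 2πk|σ| = 2π(8.99×10^9)(2.47×10^-6) = 1.40e5 N/C.

1.40×10^5 N/C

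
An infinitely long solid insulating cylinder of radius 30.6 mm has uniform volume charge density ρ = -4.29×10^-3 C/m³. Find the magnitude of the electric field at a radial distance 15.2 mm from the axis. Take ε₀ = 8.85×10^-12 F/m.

3.68×10^6 N/C

Coaxial Gaussian cylinder, radius r = 15.2 mm, length L (r < R).
Enclosed charge per unit length: λ_enc = ρ·πr² = (-4.29×10^-3)π(0.0152)² = -3.114×10^-6 C/m.
Applying ∮E·dA = Q_enc/ε₀ with the end caps contributing no flux:
E = |λ_enc|/(2πε₀r) = (3.114×10^-6)/(2π·8.85×10^-12·0.0152) = 3.68×10^6 N/C.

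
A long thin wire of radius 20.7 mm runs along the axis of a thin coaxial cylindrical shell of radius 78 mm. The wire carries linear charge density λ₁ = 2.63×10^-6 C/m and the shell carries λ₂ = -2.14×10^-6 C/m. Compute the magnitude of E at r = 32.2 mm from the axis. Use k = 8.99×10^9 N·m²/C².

E = 1.47e6 N/C

By cylindrical symmetry E is radial; use a coaxial Gaussian cylinder of radius 32.2 mm and length L (between the conductors, 20.7 mm < r < 78 mm).
The shell at 78 mm lies outside the Gaussian surface, so λ_enc = λ₁ = 2.63×10^-6 C/m.
Gauss's law: E·2πrL = λ_enc L/ε₀.
E = 2k|λ_enc|/r = 2(8.99×10^9)(2.63×10^-6)/(0.0322) = 1.47×10^6 N/C.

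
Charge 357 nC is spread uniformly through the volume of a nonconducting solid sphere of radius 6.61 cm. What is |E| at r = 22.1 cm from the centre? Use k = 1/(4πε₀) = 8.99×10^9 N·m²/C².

By spherical symmetry E is radial; choose a Gaussian sphere of radius r = 22.1 cm (r > R, so the entire charge is enclosed).
Q_enc = 357 nC = 3.57e-7 C.
Since E is radial and uniform over the Gaussian sphere, Φ = E·4πr² = Q_enc/ε₀.
E = k|Q_enc|/r² = (8.99×10^9)(3.57×10^-7)/(0.221)² = 6.57e4 N/C.

6.57×10^4 V/m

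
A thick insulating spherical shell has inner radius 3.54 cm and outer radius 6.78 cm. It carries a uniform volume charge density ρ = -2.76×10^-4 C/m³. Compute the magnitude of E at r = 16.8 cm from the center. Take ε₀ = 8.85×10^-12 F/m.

|E| = 9.85e4 N/C

Take a concentric spherical Gaussian surface of radius r = 16.8 cm (r > 6.78 cm, enclosing the whole shell).
Q_enc = ρ·(4π/3)(b³ − a³) = (-2.76×10^-4)·(4π/3)·((0.0678)³ − (0.0354)³) = -3.09×10^-7 C.
Gauss's law: E·4πr² = Q_enc/ε₀.
E = |Q_enc|/(4πε₀r²) = (3.09×10^-7)/(4π·8.85×10^-12·(0.168)²) = 9.85×10^4 N/C.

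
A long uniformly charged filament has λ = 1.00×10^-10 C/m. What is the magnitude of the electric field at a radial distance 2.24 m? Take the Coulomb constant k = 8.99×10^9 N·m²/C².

Coaxial Gaussian cylinder, radius r = 2.24 m, length L.
Q_enc = λL, so λ_enc = 1.00e-10 C/m.
Gauss's law: E·2πrL = λ_enc L/ε₀.
E = 2k|λ_enc|/r = 2(8.99×10^9)(1.00e-10)/(2.24) = 0.803 N/C.

|E| = 0.803 N/C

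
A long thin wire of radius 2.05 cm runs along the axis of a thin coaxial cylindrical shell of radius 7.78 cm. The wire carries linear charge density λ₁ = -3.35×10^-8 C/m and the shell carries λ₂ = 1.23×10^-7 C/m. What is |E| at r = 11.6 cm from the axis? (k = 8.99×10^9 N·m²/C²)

E ≈ 1.39×10^4 V/m

Choose a coaxial cylinder of radius r = 11.6 cm (arbitrary length L) as the Gaussian surface (r > 7.78 cm, enclosing both).
λ_enc = λ₁ + λ₂ = (-3.35×10^-8) + (1.23e-7) = 8.95e-8 C/m.
Applying ∮E·dA = Q_enc/ε₀ with the end caps contributing no flux:
E = 2k|λ_enc|/r = 2(8.99×10^9)(8.95e-8)/(0.116) = 1.39×10^4 N/C.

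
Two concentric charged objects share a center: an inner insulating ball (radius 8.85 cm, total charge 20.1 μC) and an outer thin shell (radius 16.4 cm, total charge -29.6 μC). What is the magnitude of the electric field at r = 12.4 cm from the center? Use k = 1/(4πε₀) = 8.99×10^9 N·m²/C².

Symmetry ⇒ E = E(r) r̂. Gaussian sphere of radius r = 12.4 cm (between the bodies, 8.85 cm < r < 16.4 cm).
Only the inner charge is enclosed; the outer shell contributes nothing inside itself. Q_enc = 20.1 μC = 2.01e-5 C.
Gauss's law: E·4πr² = Q_enc/ε₀.
E = k|Q_enc|/r² = (8.99×10^9)(2.01e-5)/(0.124)² = 1.18×10^7 N/C.

E = 1.18×10^7 N/C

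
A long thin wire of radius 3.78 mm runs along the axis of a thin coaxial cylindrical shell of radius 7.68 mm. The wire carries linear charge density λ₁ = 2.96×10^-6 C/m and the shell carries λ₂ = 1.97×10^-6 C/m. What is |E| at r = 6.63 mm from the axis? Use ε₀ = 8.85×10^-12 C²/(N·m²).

|E| = 8.03×10^6 N/C

Choose a coaxial cylinder of radius r = 6.63 mm (arbitrary length L) as the Gaussian surface (between the conductors, 3.78 mm < r < 7.68 mm).
Only the inner wire is enclosed; the outer shell contributes nothing inside itself. λ_enc = λ₁ = 2.96e-6 C/m.
Gauss's law: E·2πrL = λ_enc L/ε₀.
E = |λ_enc|/(2πε₀r) = (2.96e-6)/(2π·8.85×10^-12·0.00663) = 8.03×10^6 N/C.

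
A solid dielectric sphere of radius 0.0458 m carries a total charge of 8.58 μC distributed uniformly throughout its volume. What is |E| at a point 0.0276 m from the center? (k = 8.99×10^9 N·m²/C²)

By spherical symmetry E is radial; choose a Gaussian sphere of radius r = 0.0276 m (r < R).
Only the charge within r is enclosed: Q_enc = Q·(r/R)³ = (8.58 μC)·(0.0276 m/0.0458 m)³ = 1.878×10^-6 C.
Gauss's law: E·4πr² = Q_enc/ε₀.
E = k|Q_enc|/r² = (8.99×10^9)(1.878×10^-6)/(0.0276)² = 2.22×10^7 N/C.

|E| = 2.22e7 N/C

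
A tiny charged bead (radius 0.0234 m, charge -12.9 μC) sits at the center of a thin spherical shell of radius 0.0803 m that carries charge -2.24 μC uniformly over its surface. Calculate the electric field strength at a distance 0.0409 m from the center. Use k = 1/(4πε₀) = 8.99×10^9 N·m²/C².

|E| ≈ 6.93×10^7 N/C

Take a concentric spherical Gaussian surface of radius r = 0.0409 m (between the bodies, 0.0234 m < r < 0.0803 m).
Only the inner charge is enclosed; the outer shell contributes nothing inside itself. Q_enc = -12.9 μC = -1.29×10^-5 C.
Since E is radial and uniform over the Gaussian sphere, Φ = E·4πr² = Q_enc/ε₀.
E = k|Q_enc|/r² = (8.99×10^9)(1.29×10^-5)/(0.0409)² = 6.93e7 N/C.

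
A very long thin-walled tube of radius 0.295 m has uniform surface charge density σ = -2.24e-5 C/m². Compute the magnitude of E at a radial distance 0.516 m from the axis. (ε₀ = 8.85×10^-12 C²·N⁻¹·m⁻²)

E ≈ 1.45e6 N/C

By cylindrical symmetry E is radial; use a coaxial Gaussian cylinder of radius 0.516 m and length L (r > 0.295 m).
The whole shell is enclosed: λ_enc = σ·2πR = (-2.24×10^-5)·2π·(0.295) = -4.152e-5 C/m.
Since E is radial and uniform over the curved surface, Φ = E·2πrL = Q_enc/ε₀ = λ_enc L/ε₀.
E = |λ_enc|/(2πε₀r) = (4.152×10^-5)/(2π·8.85×10^-12·0.516) = 1.45×10^6 N/C.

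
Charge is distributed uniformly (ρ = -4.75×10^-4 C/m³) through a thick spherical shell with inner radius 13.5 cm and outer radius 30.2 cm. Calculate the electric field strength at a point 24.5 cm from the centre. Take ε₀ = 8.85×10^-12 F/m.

Take a concentric spherical Gaussian surface of radius r = 24.5 cm (within the shell material, 13.5 cm < r < 30.2 cm).
Enclosed charge is the volume from a to r: Q_enc = (4π/3)ρ(r³ − a³) = -2.437×10^-5 C.
By Gauss's law, ∮E·dA = E·4πr² = Q_enc/ε₀.
E = |Q_enc|/(4πε₀r²) = (2.437×10^-5)/(4π·8.85×10^-12·(0.245)²) = 3.65×10^6 N/C.

E ≈ 3.65×10^6 N/C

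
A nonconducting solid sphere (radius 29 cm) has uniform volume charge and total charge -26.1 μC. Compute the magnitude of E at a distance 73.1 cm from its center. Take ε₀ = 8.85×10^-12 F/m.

E ≈ 4.39×10^5 N/C

By spherical symmetry E is radial; choose a Gaussian sphere of radius r = 73.1 cm (r > R, so the entire charge is enclosed).
Q_enc = -26.1 μC = -2.61×10^-5 C.
By Gauss's law, ∮E·dA = E·4πr² = Q_enc/ε₀.
E = |Q_enc|/(4πε₀r²) = (2.61×10^-5)/(4π·8.85×10^-12·(0.731)²) = 4.39×10^5 N/C.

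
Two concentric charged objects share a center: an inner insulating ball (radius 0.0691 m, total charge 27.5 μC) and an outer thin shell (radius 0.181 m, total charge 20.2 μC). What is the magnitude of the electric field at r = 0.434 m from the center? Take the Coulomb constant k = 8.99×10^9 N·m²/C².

Symmetry ⇒ E = E(r) r̂. Gaussian sphere of radius r = 0.434 m (r > 0.181 m, enclosing both).
Q_enc = (27.5 μC) + (20.2 μC) = 4.77e-5 C.
By Gauss's law, ∮E·dA = E·4πr² = Q_enc/ε₀.
E = k|Q_enc|/r² = (8.99×10^9)(4.77e-5)/(0.434)² = 2.28×10^6 N/C.

E ≈ 2.28×10^6 V/m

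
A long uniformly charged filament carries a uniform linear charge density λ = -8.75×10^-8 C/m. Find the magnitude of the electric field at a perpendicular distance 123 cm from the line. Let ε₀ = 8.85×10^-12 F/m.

E ≈ 1.28×10^3 N/C

Coaxial Gaussian cylinder, radius r = 123 cm, length L.
Q_enc = λL, so λ_enc = -8.75×10^-8 C/m.
Gauss's law: E·2πrL = λ_enc L/ε₀.
E = |λ_enc|/(2πε₀r) = (8.75×10^-8)/(2π·8.85×10^-12·1.23) = 1.28×10^3 N/C.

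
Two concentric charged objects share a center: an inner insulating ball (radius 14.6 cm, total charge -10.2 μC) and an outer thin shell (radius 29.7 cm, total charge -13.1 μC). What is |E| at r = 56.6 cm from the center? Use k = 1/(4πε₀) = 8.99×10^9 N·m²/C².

E = 6.54e5 V/m

Use a concentric Gaussian sphere at r = 56.6 cm (r > 29.7 cm, enclosing both).
Q_enc = (-10.2 μC) + (-13.1 μC) = -2.33e-5 C.
Gauss's law: E·4πr² = Q_enc/ε₀.
E = k|Q_enc|/r² = (8.99×10^9)(2.33×10^-5)/(0.566)² = 6.54×10^5 N/C.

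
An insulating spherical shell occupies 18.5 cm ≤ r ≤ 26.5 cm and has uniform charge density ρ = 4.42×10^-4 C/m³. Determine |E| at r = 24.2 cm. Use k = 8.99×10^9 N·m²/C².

|E| ≈ 2.23×10^6 V/m

By spherical symmetry E is radial; choose a Gaussian sphere of radius r = 24.2 cm (within the shell material, 18.5 cm < r < 26.5 cm).
Enclosed charge is the volume from a to r: Q_enc = (4π/3)ρ(r³ − a³) = 1.452e-5 C.
Gauss's law: E·4πr² = Q_enc/ε₀.
E = k|Q_enc|/r² = (8.99×10^9)(1.452e-5)/(0.242)² = 2.23×10^6 N/C.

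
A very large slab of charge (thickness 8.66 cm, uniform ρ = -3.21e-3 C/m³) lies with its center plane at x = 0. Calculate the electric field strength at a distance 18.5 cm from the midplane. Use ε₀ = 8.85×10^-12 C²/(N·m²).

|E| = 1.57×10^7 V/m

The point |x| = 18.5 cm lies outside the slab (half-thickness 0.0433 m). A symmetric pillbox spanning the full slab encloses Q_enc = ρ·d·A.
Flux = 2EA ⇒ E = |ρ|d/(2ε₀), independent of distance outside.
E = (3.21×10^-3)(0.0866)/(2·8.85×10^-12) = 1.57×10^7 N/C.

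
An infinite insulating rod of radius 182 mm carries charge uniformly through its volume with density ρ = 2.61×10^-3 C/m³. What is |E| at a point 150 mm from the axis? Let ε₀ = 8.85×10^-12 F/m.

Coaxial Gaussian cylinder, radius r = 150 mm, length L (r < R).
Enclosed charge per unit length: λ_enc = ρ·πr² = (2.61×10^-3)π(0.15)² = 1.845×10^-4 C/m.
Applying ∮E·dA = Q_enc/ε₀ with the end caps contributing no flux:
E = |λ_enc|/(2πε₀r) = (1.845×10^-4)/(2π·8.85×10^-12·0.15) = 2.21e7 N/C.

|E| = 2.21×10^7 N/C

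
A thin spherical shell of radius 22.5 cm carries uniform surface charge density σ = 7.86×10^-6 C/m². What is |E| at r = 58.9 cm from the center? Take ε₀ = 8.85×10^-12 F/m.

By spherical symmetry E is radial; choose a Gaussian sphere of radius r = 58.9 cm (r > 22.5 cm).
The entire shell is enclosed: Q_enc = σ·4πR² = (7.86e-6)·4π·(0.225)² = 5.00e-6 C.
By Gauss's law, ∮E·dA = E·4πr² = Q_enc/ε₀.
E = |Q_enc|/(4πε₀r²) = (5.00e-6)/(4π·8.85×10^-12·(0.589)²) = 1.30×10^5 N/C.

1.30e5 N/C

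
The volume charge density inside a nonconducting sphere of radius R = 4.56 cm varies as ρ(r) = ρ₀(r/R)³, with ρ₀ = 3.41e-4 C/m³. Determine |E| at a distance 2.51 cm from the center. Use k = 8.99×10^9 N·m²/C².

|E| ≈ 2.69×10^4 N/C

Use a concentric Gaussian sphere at r = 2.51 cm (r < R).
Integrate the density: Q_enc = 4π ∫₀^r ρ₀(r'/R)^3 r'² dr' = 4πρ₀ r^6/(6·R³) = 1.883e-9 C.
Gauss's law: E·4πr² = Q_enc/ε₀.
E = k|Q_enc|/r² = (8.99×10^9)(1.883e-9)/(0.0251)² = 2.69×10^4 N/C.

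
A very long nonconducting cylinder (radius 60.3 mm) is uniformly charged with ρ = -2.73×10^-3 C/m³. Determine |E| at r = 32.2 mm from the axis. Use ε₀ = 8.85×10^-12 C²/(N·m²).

By cylindrical symmetry E is radial; use a coaxial Gaussian cylinder of radius 32.2 mm and length L (r < R).
Enclosed charge per unit length: λ_enc = ρ·πr² = (-2.73e-3)π(0.0322)² = -8.893×10^-6 C/m.
Gauss's law: E·2πrL = λ_enc L/ε₀.
E = |λ_enc|/(2πε₀r) = (8.893×10^-6)/(2π·8.85×10^-12·0.0322) = 4.97×10^6 N/C.

|E| = 4.97e6 N/C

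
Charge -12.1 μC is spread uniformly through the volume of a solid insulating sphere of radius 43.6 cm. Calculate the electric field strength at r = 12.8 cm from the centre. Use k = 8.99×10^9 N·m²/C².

Take a concentric spherical Gaussian surface of radius r = 12.8 cm (r < R).
For a uniform sphere the enclosed fraction is (r/R)³, so Q_enc = (-12.1 μC)(0.128/0.436)³ = -3.062×10^-7 C.
Gauss's law: E·4πr² = Q_enc/ε₀.
E = k|Q_enc|/r² = (8.99×10^9)(3.062×10^-7)/(0.128)² = 1.68×10^5 N/C.

1.68×10^5 N/C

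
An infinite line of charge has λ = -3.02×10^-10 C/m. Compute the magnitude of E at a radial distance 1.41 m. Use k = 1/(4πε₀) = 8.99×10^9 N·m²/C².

Coaxial Gaussian cylinder, radius r = 1.41 m, length L.
Q_enc = λL, so λ_enc = -3.02×10^-10 C/m.
Since E is radial and uniform over the curved surface, Φ = E·2πrL = Q_enc/ε₀ = λ_enc L/ε₀.
E = 2k|λ_enc|/r = 2(8.99×10^9)(3.02×10^-10)/(1.41) = 3.85 N/C.

3.85 N/C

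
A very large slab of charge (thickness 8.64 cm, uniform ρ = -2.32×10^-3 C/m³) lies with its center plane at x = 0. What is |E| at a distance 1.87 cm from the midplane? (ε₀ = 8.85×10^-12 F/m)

E ≈ 4.90e6 N/C

By symmetry E is perpendicular to the slab. A Gaussian pillbox from −1.87 cm to +1.87 cm (face area A) lies entirely within the slab.
Q_enc = ρ·(2x)·A and flux = 2EA, so 2EA = 2ρxA/ε₀ ⇒ E = |ρ|x/ε₀.
E = (2.32×10^-3)(0.0187)/(8.85×10^-12) = 4.90e6 N/C.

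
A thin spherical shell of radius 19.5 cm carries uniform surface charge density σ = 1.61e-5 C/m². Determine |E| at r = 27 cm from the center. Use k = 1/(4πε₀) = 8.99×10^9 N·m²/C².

Use a concentric Gaussian sphere at r = 27 cm (r > 19.5 cm).
The entire shell is enclosed: Q_enc = σ·4πR² = (1.61e-5)·4π·(0.195)² = 7.693e-6 C.
Since E is radial and uniform over the Gaussian sphere, Φ = E·4πr² = Q_enc/ε₀.
E = k|Q_enc|/r² = (8.99×10^9)(7.693e-6)/(0.27)² = 9.49e5 N/C.

|E| ≈ 9.49×10^5 N/C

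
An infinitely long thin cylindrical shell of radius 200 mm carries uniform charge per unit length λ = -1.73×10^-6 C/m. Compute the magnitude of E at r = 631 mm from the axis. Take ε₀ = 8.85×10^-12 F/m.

Coaxial Gaussian cylinder, radius r = 631 mm, length L (r > 200 mm).
The full line charge is enclosed: λ_enc = -1.73×10^-6 C/m.
Since E is radial and uniform over the curved surface, Φ = E·2πrL = Q_enc/ε₀ = λ_enc L/ε₀.
E = |λ_enc|/(2πε₀r) = (1.73e-6)/(2π·8.85×10^-12·0.631) = 4.93×10^4 N/C.

E ≈ 4.93e4 N/C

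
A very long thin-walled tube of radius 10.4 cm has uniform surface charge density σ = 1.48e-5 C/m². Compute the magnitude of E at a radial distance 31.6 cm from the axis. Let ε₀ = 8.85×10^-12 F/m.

5.50×10^5 N/C

Coaxial Gaussian cylinder, radius r = 31.6 cm, length L (r > 10.4 cm).
The whole shell is enclosed: λ_enc = σ·2πR = (1.48×10^-5)·2π·(0.104) = 9.671×10^-6 C/m.
Applying ∮E·dA = Q_enc/ε₀ with the end caps contributing no flux:
E = |λ_enc|/(2πε₀r) = (9.671×10^-6)/(2π·8.85×10^-12·0.316) = 5.50×10^5 N/C.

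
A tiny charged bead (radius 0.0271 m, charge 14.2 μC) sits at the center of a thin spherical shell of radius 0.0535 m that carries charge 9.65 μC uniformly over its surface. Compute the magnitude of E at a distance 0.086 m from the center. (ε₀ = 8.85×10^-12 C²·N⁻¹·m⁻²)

E ≈ 2.90×10^7 N/C

Use a concentric Gaussian sphere at r = 0.086 m (r > 0.0535 m, enclosing both).
Q_enc = (14.2 μC) + (9.65 μC) = 2.385×10^-5 C.
Since E is radial and uniform over the Gaussian sphere, Φ = E·4πr² = Q_enc/ε₀.
E = |Q_enc|/(4πε₀r²) = (2.385×10^-5)/(4π·8.85×10^-12·(0.086)²) = 2.90×10^7 N/C.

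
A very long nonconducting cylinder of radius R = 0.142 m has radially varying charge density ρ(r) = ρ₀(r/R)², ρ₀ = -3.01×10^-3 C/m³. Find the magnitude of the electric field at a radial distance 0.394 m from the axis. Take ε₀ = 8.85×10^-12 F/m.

4.35×10^6 N/C

Take a coaxial cylindrical Gaussian surface of radius r = 0.394 m and length L (r > R, full charge per length enclosed).
λ_enc = 2π ∫₀^R ρ₀(r'/R)^2 r' dr' = 2πρ₀R²/4 = -9.534e-5 C/m.
Since E is radial and uniform over the curved surface, Φ = E·2πrL = Q_enc/ε₀ = λ_enc L/ε₀.
E = |λ_enc|/(2πε₀r) = (9.534×10^-5)/(2π·8.85×10^-12·0.394) = 4.35×10^6 N/C.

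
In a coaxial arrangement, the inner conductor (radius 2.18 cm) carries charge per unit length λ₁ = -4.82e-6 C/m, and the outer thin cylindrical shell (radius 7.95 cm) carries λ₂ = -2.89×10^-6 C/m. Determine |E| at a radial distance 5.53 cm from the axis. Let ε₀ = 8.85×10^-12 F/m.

E = 1.57e6 N/C

Choose a coaxial cylinder of radius r = 5.53 cm (arbitrary length L) as the Gaussian surface (between the conductors, 2.18 cm < r < 7.95 cm).
The shell at 7.95 cm lies outside the Gaussian surface, so λ_enc = λ₁ = -4.82×10^-6 C/m.
Since E is radial and uniform over the curved surface, Φ = E·2πrL = Q_enc/ε₀ = λ_enc L/ε₀.
E = |λ_enc|/(2πε₀r) = (4.82×10^-6)/(2π·8.85×10^-12·0.0553) = 1.57e6 N/C.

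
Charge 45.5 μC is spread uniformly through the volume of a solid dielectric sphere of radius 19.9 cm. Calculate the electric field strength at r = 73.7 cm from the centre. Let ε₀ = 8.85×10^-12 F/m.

7.53×10^5 N/C

Take a concentric spherical Gaussian surface of radius r = 73.7 cm (r > R, so the entire charge is enclosed).
Q_enc = 45.5 μC = 4.55×10^-5 C.
Since E is radial and uniform over the Gaussian sphere, Φ = E·4πr² = Q_enc/ε₀.
E = |Q_enc|/(4πε₀r²) = (4.55×10^-5)/(4π·8.85×10^-12·(0.737)²) = 7.53e5 N/C.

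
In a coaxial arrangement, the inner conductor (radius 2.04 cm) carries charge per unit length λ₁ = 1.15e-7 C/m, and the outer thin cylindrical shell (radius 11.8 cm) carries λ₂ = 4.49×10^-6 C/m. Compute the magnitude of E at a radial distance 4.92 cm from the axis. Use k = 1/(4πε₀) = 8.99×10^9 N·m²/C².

4.20×10^4 N/C

Coaxial Gaussian cylinder, radius r = 4.92 cm, length L (between the conductors, 2.04 cm < r < 11.8 cm).
The shell at 11.8 cm lies outside the Gaussian surface, so λ_enc = λ₁ = 1.15×10^-7 C/m.
By Gauss's law (flux through the curved wall only), E·2πrL = λ_enc L/ε₀.
E = 2k|λ_enc|/r = 2(8.99×10^9)(1.15×10^-7)/(0.0492) = 4.20×10^4 N/C.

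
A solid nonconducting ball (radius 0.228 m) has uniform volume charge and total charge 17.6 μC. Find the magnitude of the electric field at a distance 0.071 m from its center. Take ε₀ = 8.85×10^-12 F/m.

|E| ≈ 9.48×10^5 N/C

Use a concentric Gaussian sphere at r = 0.071 m (r < R).
Only the charge within r is enclosed: Q_enc = Q·(r/R)³ = (17.6 μC)·(0.071 m/0.228 m)³ = 5.315×10^-7 C.
By Gauss's law, ∮E·dA = E·4πr² = Q_enc/ε₀.
E = |Q_enc|/(4πε₀r²) = (5.315×10^-7)/(4π·8.85×10^-12·(0.071)²) = 9.48e5 N/C.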